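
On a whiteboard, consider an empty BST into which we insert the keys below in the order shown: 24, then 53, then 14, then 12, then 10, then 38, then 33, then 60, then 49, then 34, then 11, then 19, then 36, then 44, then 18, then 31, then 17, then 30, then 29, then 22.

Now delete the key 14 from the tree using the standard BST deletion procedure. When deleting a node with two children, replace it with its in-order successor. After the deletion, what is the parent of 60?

53

Insert 24: tree is empty, so 24 becomes the root.
Insert 53: 53 > 24 → go right. Place as right child of 24.
Insert 14: 14 < 24 → go left. Place as left child of 24.
Insert 12: 12 < 24 → go left; 12 < 14 → go left. Place as left child of 14.
Insert 10: 10 < 24 → go left; 10 < 14 → go left; 10 < 12 → go left. Place as left child of 12.
Insert 38: 38 > 24 → go right; 38 < 53 → go left. Place as left child of 53.
Insert 33: 33 > 24 → go right; 33 < 53 → go left; 33 < 38 → go left. Place as left child of 38.
Insert 60: 60 > 24 → go right; 60 > 53 → go right. Place as right child of 53.
Insert 49: 49 > 24 → go right; 49 < 53 → go left; 49 > 38 → go right. Place as right child of 38.
Insert 34: 34 > 24 → go right; 34 < 53 → go left; 34 < 38 → go left; 34 > 33 → go right. Place as right child of 33.
Insert 11: 11 < 24 → go left; 11 < 14 → go left; 11 < 12 → go left; 11 > 10 → go right. Place as right child of 10.
Insert 19: 19 < 24 → go left; 19 > 14 → go right. Place as right child of 14.
Insert 36: 36 > 24 → go right; 36 < 53 → go left; 36 < 38 → go left; 36 > 33 → go right; 36 > 34 → go right. Place as right child of 34.
Insert 44: 44 > 24 → go right; 44 < 53 → go left; 44 > 38 → go right; 44 < 49 → go left. Place as left child of 49.
Insert 18: 18 < 24 → go left; 18 > 14 → go right; 18 < 19 → go left. Place as left child of 19.
Insert 31: 31 > 24 → go right; 31 < 53 → go left; 31 < 38 → go left; 31 < 33 → go left. Place as left child of 33.
Insert 17: 17 < 24 → go left; 17 > 14 → go right; 17 < 19 → go left; 17 < 18 → go left. Place as left child of 18.
Insert 30: 30 > 24 → go right; 30 < 53 → go left; 30 < 38 → go left; 30 < 33 → go left; 30 < 31 → go left. Place as left child of 31.
Insert 29: 29 > 24 → go right; 29 < 53 → go left; 29 < 38 → go left; 29 < 33 → go left; 29 < 31 → go left; 29 < 30 → go left. Place as left child of 30.
Insert 22: 22 < 24 → go left; 22 > 14 → go right; 22 > 19 → go right. Place as right child of 19.

Delete 14 (two children — replace with in-order successor).
After deletion, 60's parent is 53.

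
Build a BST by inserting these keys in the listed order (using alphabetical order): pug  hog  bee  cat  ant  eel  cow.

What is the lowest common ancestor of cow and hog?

hog

pug: root
hog: left child of pug (depth 1)
bee: left child of hog (depth 2)
cat: right child of bee (depth 3)
ant: left child of bee (depth 3)
eel: right child of cat (depth 4)
cow: left child of eel (depth 5)

Path to cow: pug → hog → bee → cat → eel → cow
Path to hog: pug → hog
hog lies on both paths and is an ancestor of the other node.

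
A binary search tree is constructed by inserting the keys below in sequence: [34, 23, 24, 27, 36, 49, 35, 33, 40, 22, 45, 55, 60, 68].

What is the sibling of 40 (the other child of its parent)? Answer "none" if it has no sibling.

Insert 34: tree is empty, so 34 becomes the root.
Insert 23: 23 < 34 → go left. Place as left child of 34.
Insert 24: 24 < 34 → go left; 24 > 23 → go right. Place as right child of 23.
Insert 27: 27 < 34 → go left; 27 > 23 → go right; 27 > 24 → go right. Place as right child of 24.
Insert 36: 36 > 34 → go right. Place as right child of 34.
Insert 49: 49 > 34 → go right; 49 > 36 → go right. Place as right child of 36.
Insert 35: 35 > 34 → go right; 35 < 36 → go left. Place as left child of 36.
Insert 33: 33 < 34 → go left; 33 > 23 → go right; 33 > 24 → go right; 33 > 27 → go right. Place as right child of 27.
Insert 40: 40 > 34 → go right; 40 > 36 → go right; 40 < 49 → go left. Place as left child of 49.
Insert 22: 22 < 34 → go left; 22 < 23 → go left. Place as left child of 23.
Insert 45: 45 > 34 → go right; 45 > 36 → go right; 45 < 49 → go left; 45 > 40 → go right. Place as right child of 40.
Insert 55: 55 > 34 → go right; 55 > 36 → go right; 55 > 49 → go right. Place as right child of 49.
Insert 60: 60 > 34 → go right; 60 > 36 → go right; 60 > 49 → go right; 60 > 55 → go right. Place as right child of 55.
Insert 68: 68 > 34 → go right; 68 > 36 → go right; 68 > 49 → go right; 68 > 55 → go right; 68 > 60 → go right. Place as right child of 60.

40's parent is 49; the other child of 49 is 55.

55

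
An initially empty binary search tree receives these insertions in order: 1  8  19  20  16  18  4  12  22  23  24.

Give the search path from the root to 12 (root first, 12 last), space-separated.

Insert 1: tree is empty, so 1 becomes the root.
Insert 8: 8 > 1 → go right. Place as right child of 1.
Insert 19: 19 > 1 → go right; 19 > 8 → go right. Place as right child of 8.
Insert 20: 20 > 1 → go right; 20 > 8 → go right; 20 > 19 → go right. Place as right child of 19.
Insert 16: 16 > 1 → go right; 16 > 8 → go right; 16 < 19 → go left. Place as left child of 19.
Insert 18: 18 > 1 → go right; 18 > 8 → go right; 18 < 19 → go left; 18 > 16 → go right. Place as right child of 16.
Insert 4: 4 > 1 → go right; 4 < 8 → go left. Place as left child of 8.
Insert 12: 12 > 1 → go right; 12 > 8 → go right; 12 < 19 → go left; 12 < 16 → go left. Place as left child of 16.
Insert 22: 22 > 1 → go right; 22 > 8 → go right; 22 > 19 → go right; 22 > 20 → go right. Place as right child of 20.
Insert 23: 23 > 1 → go right; 23 > 8 → go right; 23 > 19 → go right; 23 > 20 → go right; 23 > 22 → go right. Place as right child of 22.
Insert 24: 24 > 1 → go right; 24 > 8 → go right; 24 > 19 → go right; 24 > 20 → go right; 24 > 22 → go right; 24 > 23 → go right. Place as right child of 23.

1 8 19 16 12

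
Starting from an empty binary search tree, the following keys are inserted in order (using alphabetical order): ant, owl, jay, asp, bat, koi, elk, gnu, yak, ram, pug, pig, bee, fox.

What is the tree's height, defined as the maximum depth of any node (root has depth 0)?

7

ant: root
owl: right child of ant (depth 1)
jay: left child of owl (depth 2)
asp: left child of jay (depth 3)
bat: right child of asp (depth 4)
koi: right child of jay (depth 3)
elk: right child of bat (depth 5)
gnu: right child of elk (depth 6)
yak: right child of owl (depth 2)
ram: left child of yak (depth 3)
pug: left child of ram (depth 4)
pig: left child of pug (depth 5)
bee: left child of elk (depth 6)
fox: left child of gnu (depth 7)

The deepest node is fox at depth 7.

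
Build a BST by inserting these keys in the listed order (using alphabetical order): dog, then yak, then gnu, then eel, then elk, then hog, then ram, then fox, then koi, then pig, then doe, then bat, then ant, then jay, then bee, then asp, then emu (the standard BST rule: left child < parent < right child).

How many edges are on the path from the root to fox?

5

dog: root
yak: right child of dog (depth 1)
gnu: left child of yak (depth 2)
eel: left child of gnu (depth 3)
elk: right child of eel (depth 4)
hog: right child of gnu (depth 3)
ram: right child of hog (depth 4)
fox: right child of elk (depth 5)
koi: left child of ram (depth 5)
pig: right child of koi (depth 6)
doe: left child of dog (depth 1)
bat: left child of doe (depth 2)
ant: left child of bat (depth 3)
jay: left child of koi (depth 6)
bee: right child of bat (depth 3)
asp: right child of ant (depth 4)
emu: left child of fox (depth 6)

Path to fox: dog → yak → gnu → eel → elk → fox, which is 5 edges.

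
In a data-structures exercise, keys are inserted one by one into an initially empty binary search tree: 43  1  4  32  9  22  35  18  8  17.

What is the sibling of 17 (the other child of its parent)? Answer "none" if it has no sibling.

43: root
1: left child of 43 (depth 1)
4: right child of 1 (depth 2)
32: right child of 4 (depth 3)
9: left child of 32 (depth 4)
22: right child of 9 (depth 5)
35: right child of 32 (depth 4)
18: left child of 22 (depth 6)
8: left child of 9 (depth 5)
17: left child of 18 (depth 7)

17's parent is 18, which has only one child.

none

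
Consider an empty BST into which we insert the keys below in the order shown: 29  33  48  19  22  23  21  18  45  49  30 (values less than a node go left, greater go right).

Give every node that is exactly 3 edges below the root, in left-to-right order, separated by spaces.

29: root
33: right child of 29 (depth 1)
48: right child of 33 (depth 2)
19: left child of 29 (depth 1)
22: right child of 19 (depth 2)
23: right child of 22 (depth 3)
21: left child of 22 (depth 3)
18: left child of 19 (depth 2)
45: left child of 48 (depth 3)
49: right child of 48 (depth 3)
30: left child of 33 (depth 2)

21 23 45 49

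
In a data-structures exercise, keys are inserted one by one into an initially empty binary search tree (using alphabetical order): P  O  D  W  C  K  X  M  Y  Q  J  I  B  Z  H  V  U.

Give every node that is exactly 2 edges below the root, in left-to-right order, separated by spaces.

D Q X

Insert P: tree is empty, so P becomes the root.
Insert O: O < P → go left. Place as left child of P.
Insert D: D < P → go left; D < O → go left. Place as left child of O.
Insert W: W > P → go right. Place as right child of P.
Insert C: C < P → go left; C < O → go left; C < D → go left. Place as left child of D.
Insert K: K < P → go left; K < O → go left; K > D → go right. Place as right child of D.
Insert X: X > P → go right; X > W → go right. Place as right child of W.
Insert M: M < P → go left; M < O → go left; M > D → go right; M > K → go right. Place as right child of K.
Insert Y: Y > P → go right; Y > W → go right; Y > X → go right. Place as right child of X.
Insert Q: Q > P → go right; Q < W → go left. Place as left child of W.
Insert J: J < P → go left; J < O → go left; J > D → go right; J < K → go left. Place as left child of K.
Insert I: I < P → go left; I < O → go left; I > D → go right; I < K → go left; I < J → go left. Place as left child of J.
Insert B: B < P → go left; B < O → go left; B < D → go left; B < C → go left. Place as left child of C.
Insert Z: Z > P → go right; Z > W → go right; Z > X → go right; Z > Y → go right. Place as right child of Y.
Insert H: H < P → go left; H < O → go left; H > D → go right; H < K → go left; H < J → go left; H < I → go left. Place as left child of I.
Insert V: V > P → go right; V < W → go left; V > Q → go right. Place as right child of Q.
Insert U: U > P → go right; U < W → go left; U > Q → go right; U < V → go left. Place as left child of V.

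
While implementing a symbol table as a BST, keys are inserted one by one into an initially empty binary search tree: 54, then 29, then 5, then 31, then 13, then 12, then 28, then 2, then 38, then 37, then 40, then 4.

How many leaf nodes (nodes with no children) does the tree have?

5

54: root
29: left child of 54 (depth 1)
5: left child of 29 (depth 2)
31: right child of 29 (depth 2)
13: right child of 5 (depth 3)
12: left child of 13 (depth 4)
28: right child of 13 (depth 4)
2: left child of 5 (depth 3)
38: right child of 31 (depth 3)
37: left child of 38 (depth 4)
40: right child of 38 (depth 4)
4: right child of 2 (depth 4)

Leaves: 4, 12, 28, 37, 40 — 5 in total.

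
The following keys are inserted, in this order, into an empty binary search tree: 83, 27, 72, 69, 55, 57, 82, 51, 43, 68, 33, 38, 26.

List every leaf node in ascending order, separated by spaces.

Insert 83: tree is empty, so 83 becomes the root.
Insert 27: 27 < 83 → go left. Place as left child of 83.
Insert 72: 72 < 83 → go left; 72 > 27 → go right. Place as right child of 27.
Insert 69: 69 < 83 → go left; 69 > 27 → go right; 69 < 72 → go left. Place as left child of 72.
Insert 55: 55 < 83 → go left; 55 > 27 → go right; 55 < 72 → go left; 55 < 69 → go left. Place as left child of 69.
Insert 57: 57 < 83 → go left; 57 > 27 → go right; 57 < 72 → go left; 57 < 69 → go left; 57 > 55 → go right. Place as right child of 55.
Insert 82: 82 < 83 → go left; 82 > 27 → go right; 82 > 72 → go right. Place as right child of 72.
Insert 51: 51 < 83 → go left; 51 > 27 → go right; 51 < 72 → go left; 51 < 69 → go left; 51 < 55 → go left. Place as left child of 55.
Insert 43: 43 < 83 → go left; 43 > 27 → go right; 43 < 72 → go left; 43 < 69 → go left; 43 < 55 → go left; 43 < 51 → go left. Place as left child of 51.
Insert 68: 68 < 83 → go left; 68 > 27 → go right; 68 < 72 → go left; 68 < 69 → go left; 68 > 55 → go right; 68 > 57 → go right. Place as right child of 57.
Insert 33: 33 < 83 → go left; 33 > 27 → go right; 33 < 72 → go left; 33 < 69 → go left; 33 < 55 → go left; 33 < 51 → go left; 33 < 43 → go left. Place as left child of 43.
Insert 38: 38 < 83 → go left; 38 > 27 → go right; 38 < 72 → go left; 38 < 69 → go left; 38 < 55 → go left; 38 < 51 → go left; 38 < 43 → go left; 38 > 33 → go right. Place as right child of 33.
Insert 26: 26 < 83 → go left; 26 < 27 → go left. Place as left child of 27.

26 38 68 82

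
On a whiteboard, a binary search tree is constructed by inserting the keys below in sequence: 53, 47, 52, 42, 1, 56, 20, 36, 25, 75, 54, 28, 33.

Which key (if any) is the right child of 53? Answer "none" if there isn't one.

Insert 53: tree is empty, so 53 becomes the root.
Insert 47: 47 < 53 → go left. Place as left child of 53.
Insert 52: 52 < 53 → go left; 52 > 47 → go right. Place as right child of 47.
Insert 42: 42 < 53 → go left; 42 < 47 → go left. Place as left child of 47.
Insert 1: 1 < 53 → go left; 1 < 47 → go left; 1 < 42 → go left. Place as left child of 42.
Insert 56: 56 > 53 → go right. Place as right child of 53.
Insert 20: 20 < 53 → go left; 20 < 47 → go left; 20 < 42 → go left; 20 > 1 → go right. Place as right child of 1.
Insert 36: 36 < 53 → go left; 36 < 47 → go left; 36 < 42 → go left; 36 > 1 → go right; 36 > 20 → go right. Place as right child of 20.
Insert 25: 25 < 53 → go left; 25 < 47 → go left; 25 < 42 → go left; 25 > 1 → go right; 25 > 20 → go right; 25 < 36 → go left. Place as left child of 36.
Insert 75: 75 > 53 → go right; 75 > 56 → go right. Place as right child of 56.
Insert 54: 54 > 53 → go right; 54 < 56 → go left. Place as left child of 56.
Insert 28: 28 < 53 → go left; 28 < 47 → go left; 28 < 42 → go left; 28 > 1 → go right; 28 > 20 → go right; 28 < 36 → go left; 28 > 25 → go right. Place as right child of 25.
Insert 33: 33 < 53 → go left; 33 < 47 → go left; 33 < 42 → go left; 33 > 1 → go right; 33 > 20 → go right; 33 < 36 → go left; 33 > 25 → go right; 33 > 28 → go right. Place as right child of 28.

56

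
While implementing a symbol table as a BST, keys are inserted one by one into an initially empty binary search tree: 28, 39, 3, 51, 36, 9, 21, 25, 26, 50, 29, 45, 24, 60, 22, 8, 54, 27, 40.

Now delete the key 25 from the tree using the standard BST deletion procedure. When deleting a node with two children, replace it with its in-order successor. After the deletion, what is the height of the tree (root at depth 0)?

Insert 28: tree is empty, so 28 becomes the root.
Insert 39: 39 > 28 → go right. Place as right child of 28.
Insert 3: 3 < 28 → go left. Place as left child of 28.
Insert 51: 51 > 28 → go right; 51 > 39 → go right. Place as right child of 39.
Insert 36: 36 > 28 → go right; 36 < 39 → go left. Place as left child of 39.
Insert 9: 9 < 28 → go left; 9 > 3 → go right. Place as right child of 3.
Insert 21: 21 < 28 → go left; 21 > 3 → go right; 21 > 9 → go right. Place as right child of 9.
Insert 25: 25 < 28 → go left; 25 > 3 → go right; 25 > 9 → go right; 25 > 21 → go right. Place as right child of 21.
Insert 26: 26 < 28 → go left; 26 > 3 → go right; 26 > 9 → go right; 26 > 21 → go right; 26 > 25 → go right. Place as right child of 25.
Insert 50: 50 > 28 → go right; 50 > 39 → go right; 50 < 51 → go left. Place as left child of 51.
Insert 29: 29 > 28 → go right; 29 < 39 → go left; 29 < 36 → go left. Place as left child of 36.
Insert 45: 45 > 28 → go right; 45 > 39 → go right; 45 < 51 → go left; 45 < 50 → go left. Place as left child of 50.
Insert 24: 24 < 28 → go left; 24 > 3 → go right; 24 > 9 → go right; 24 > 21 → go right; 24 < 25 → go left. Place as left child of 25.
Insert 60: 60 > 28 → go right; 60 > 39 → go right; 60 > 51 → go right. Place as right child of 51.
Insert 22: 22 < 28 → go left; 22 > 3 → go right; 22 > 9 → go right; 22 > 21 → go right; 22 < 25 → go left; 22 < 24 → go left. Place as left child of 24.
Insert 8: 8 < 28 → go left; 8 > 3 → go right; 8 < 9 → go left. Place as left child of 9.
Insert 54: 54 > 28 → go right; 54 > 39 → go right; 54 > 51 → go right; 54 < 60 → go left. Place as left child of 60.
Insert 27: 27 < 28 → go left; 27 > 3 → go right; 27 > 9 → go right; 27 > 21 → go right; 27 > 25 → go right; 27 > 26 → go right. Place as right child of 26.
Insert 40: 40 > 28 → go right; 40 > 39 → go right; 40 < 51 → go left; 40 < 50 → go left; 40 < 45 → go left. Place as left child of 45.

Delete 25 (two children — replace with in-order successor).
After deletion, deepest node is 22 at depth 6.

6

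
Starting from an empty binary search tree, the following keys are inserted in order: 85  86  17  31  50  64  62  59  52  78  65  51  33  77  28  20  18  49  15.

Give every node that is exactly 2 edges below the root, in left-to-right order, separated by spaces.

15 31

85: root
86: right child of 85 (depth 1)
17: left child of 85 (depth 1)
31: right child of 17 (depth 2)
50: right child of 31 (depth 3)
64: right child of 50 (depth 4)
62: left child of 64 (depth 5)
59: left child of 62 (depth 6)
52: left child of 59 (depth 7)
78: right child of 64 (depth 5)
65: left child of 78 (depth 6)
51: left child of 52 (depth 8)
33: left child of 50 (depth 4)
77: right child of 65 (depth 7)
28: left child of 31 (depth 3)
20: left child of 28 (depth 4)
18: left child of 20 (depth 5)
49: right child of 33 (depth 5)
15: left child of 17 (depth 2)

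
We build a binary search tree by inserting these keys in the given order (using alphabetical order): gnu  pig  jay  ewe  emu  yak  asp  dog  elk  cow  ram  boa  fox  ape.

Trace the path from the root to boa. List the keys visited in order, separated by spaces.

gnu ewe emu asp dog cow boa

Resulting structure (node: left, right):
  gnu: L=ewe, R=pig
  pig: L=jay, R=yak
  jay: L=–, R=–
  ewe: L=emu, R=fox
  emu: L=asp, R=–
  yak: L=ram, R=–
  asp: L=ape, R=dog
  dog: L=cow, R=elk
  elk: L=–, R=–
  cow: L=boa, R=–
  ram: L=–, R=–
  boa: L=–, R=–
  fox: L=–, R=–
  ape: L=–, R=–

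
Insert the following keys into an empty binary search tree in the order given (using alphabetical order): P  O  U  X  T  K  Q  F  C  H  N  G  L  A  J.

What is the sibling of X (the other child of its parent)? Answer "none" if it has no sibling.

T

Insert P: tree is empty, so P becomes the root.
Insert O: O < P → go left. Place as left child of P.
Insert U: U > P → go right. Place as right child of P.
Insert X: X > P → go right; X > U → go right. Place as right child of U.
Insert T: T > P → go right; T < U → go left. Place as left child of U.
Insert K: K < P → go left; K < O → go left. Place as left child of O.
Insert Q: Q > P → go right; Q < U → go left; Q < T → go left. Place as left child of T.
Insert F: F < P → go left; F < O → go left; F < K → go left. Place as left child of K.
Insert C: C < P → go left; C < O → go left; C < K → go left; C < F → go left. Place as left child of F.
Insert H: H < P → go left; H < O → go left; H < K → go left; H > F → go right. Place as right child of F.
Insert N: N < P → go left; N < O → go left; N > K → go right. Place as right child of K.
Insert G: G < P → go left; G < O → go left; G < K → go left; G > F → go right; G < H → go left. Place as left child of H.
Insert L: L < P → go left; L < O → go left; L > K → go right; L < N → go left. Place as left child of N.
Insert A: A < P → go left; A < O → go left; A < K → go left; A < F → go left; A < C → go left. Place as left child of C.
Insert J: J < P → go left; J < O → go left; J < K → go left; J > F → go right; J > H → go right. Place as right child of H.

X's parent is U; the other child of U is T.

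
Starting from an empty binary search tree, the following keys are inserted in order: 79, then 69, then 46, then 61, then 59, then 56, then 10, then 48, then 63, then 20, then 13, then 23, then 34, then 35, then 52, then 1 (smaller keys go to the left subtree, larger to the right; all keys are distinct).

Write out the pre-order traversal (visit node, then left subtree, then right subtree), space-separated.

79 69 46 10 1 20 13 23 34 35 61 59 56 48 52 63

Resulting structure (node: left, right):
  79: L=69, R=–
  69: L=46, R=–
  46: L=10, R=61
  61: L=59, R=63
  59: L=56, R=–
  56: L=48, R=–
  10: L=1, R=20
  48: L=–, R=52
  63: L=–, R=–
  20: L=13, R=23
  13: L=–, R=–
  23: L=–, R=34
  34: L=–, R=35
  35: L=–, R=–
  52: L=–, R=–
  1: L=–, R=–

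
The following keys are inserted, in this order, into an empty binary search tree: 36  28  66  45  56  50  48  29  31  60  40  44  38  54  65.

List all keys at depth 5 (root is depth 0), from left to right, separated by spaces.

Insert 36: tree is empty, so 36 becomes the root.
Insert 28: 28 < 36 → go left. Place as left child of 36.
Insert 66: 66 > 36 → go right. Place as right child of 36.
Insert 45: 45 > 36 → go right; 45 < 66 → go left. Place as left child of 66.
Insert 56: 56 > 36 → go right; 56 < 66 → go left; 56 > 45 → go right. Place as right child of 45.
Insert 50: 50 > 36 → go right; 50 < 66 → go left; 50 > 45 → go right; 50 < 56 → go left. Place as left child of 56.
Insert 48: 48 > 36 → go right; 48 < 66 → go left; 48 > 45 → go right; 48 < 56 → go left; 48 < 50 → go left. Place as left child of 50.
Insert 29: 29 < 36 → go left; 29 > 28 → go right. Place as right child of 28.
Insert 31: 31 < 36 → go left; 31 > 28 → go right; 31 > 29 → go right. Place as right child of 29.
Insert 60: 60 > 36 → go right; 60 < 66 → go left; 60 > 45 → go right; 60 > 56 → go right. Place as right child of 56.
Insert 40: 40 > 36 → go right; 40 < 66 → go left; 40 < 45 → go left. Place as left child of 45.
Insert 44: 44 > 36 → go right; 44 < 66 → go left; 44 < 45 → go left; 44 > 40 → go right. Place as right child of 40.
Insert 38: 38 > 36 → go right; 38 < 66 → go left; 38 < 45 → go left; 38 < 40 → go left. Place as left child of 40.
Insert 54: 54 > 36 → go right; 54 < 66 → go left; 54 > 45 → go right; 54 < 56 → go left; 54 > 50 → go right. Place as right child of 50.
Insert 65: 65 > 36 → go right; 65 < 66 → go left; 65 > 45 → go right; 65 > 56 → go right; 65 > 60 → go right. Place as right child of 60.

48 54 65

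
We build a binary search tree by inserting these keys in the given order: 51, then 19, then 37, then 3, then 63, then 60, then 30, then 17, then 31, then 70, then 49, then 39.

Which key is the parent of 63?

51

51: root
19: left child of 51 (depth 1)
37: right child of 19 (depth 2)
3: left child of 19 (depth 2)
63: right child of 51 (depth 1)
60: left child of 63 (depth 2)
30: left child of 37 (depth 3)
17: right child of 3 (depth 3)
31: right child of 30 (depth 4)
70: right child of 63 (depth 2)
49: right child of 37 (depth 3)
39: left child of 49 (depth 4)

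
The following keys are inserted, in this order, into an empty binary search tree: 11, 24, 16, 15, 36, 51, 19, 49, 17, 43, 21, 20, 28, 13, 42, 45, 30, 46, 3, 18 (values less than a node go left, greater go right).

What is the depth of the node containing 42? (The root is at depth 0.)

11: root
24: right child of 11 (depth 1)
16: left child of 24 (depth 2)
15: left child of 16 (depth 3)
36: right child of 24 (depth 2)
51: right child of 36 (depth 3)
19: right child of 16 (depth 3)
49: left child of 51 (depth 4)
17: left child of 19 (depth 4)
43: left child of 49 (depth 5)
21: right child of 19 (depth 4)
20: left child of 21 (depth 5)
28: left child of 36 (depth 3)
13: left child of 15 (depth 4)
42: left child of 43 (depth 6)
45: right child of 43 (depth 6)
30: right child of 28 (depth 4)
46: right child of 45 (depth 7)
3: left child of 11 (depth 1)
18: right child of 17 (depth 5)

Path to 42: 11 → 24 → 36 → 51 → 49 → 43 → 42, which is 6 edges.

6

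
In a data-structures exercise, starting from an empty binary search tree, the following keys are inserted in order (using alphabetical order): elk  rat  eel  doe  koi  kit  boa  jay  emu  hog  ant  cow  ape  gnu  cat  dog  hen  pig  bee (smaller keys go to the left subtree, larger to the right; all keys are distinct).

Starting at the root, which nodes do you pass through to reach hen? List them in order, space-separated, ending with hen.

elk rat koi kit jay emu hog gnu hen

Resulting structure (node: left, right):
  elk: L=eel, R=rat
  rat: L=koi, R=–
  eel: L=doe, R=–
  doe: L=boa, R=dog
  koi: L=kit, R=pig
  kit: L=jay, R=–
  boa: L=ant, R=cow
  jay: L=emu, R=–
  emu: L=–, R=hog
  hog: L=gnu, R=–
  ant: L=–, R=ape
  cow: L=cat, R=–
  ape: L=–, R=bee
  gnu: L=–, R=hen
  cat: L=–, R=–
  dog: L=–, R=–
  hen: L=–, R=–
  pig: L=–, R=–
  bee: L=–, R=–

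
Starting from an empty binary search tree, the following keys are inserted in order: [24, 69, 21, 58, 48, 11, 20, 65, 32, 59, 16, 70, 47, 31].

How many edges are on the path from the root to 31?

5

24: root
69: right child of 24 (depth 1)
21: left child of 24 (depth 1)
58: left child of 69 (depth 2)
48: left child of 58 (depth 3)
11: left child of 21 (depth 2)
20: right child of 11 (depth 3)
65: right child of 58 (depth 3)
32: left child of 48 (depth 4)
59: left child of 65 (depth 4)
16: left child of 20 (depth 4)
70: right child of 69 (depth 2)
47: right child of 32 (depth 5)
31: left child of 32 (depth 5)

Path to 31: 24 → 69 → 58 → 48 → 32 → 31, which is 5 edges.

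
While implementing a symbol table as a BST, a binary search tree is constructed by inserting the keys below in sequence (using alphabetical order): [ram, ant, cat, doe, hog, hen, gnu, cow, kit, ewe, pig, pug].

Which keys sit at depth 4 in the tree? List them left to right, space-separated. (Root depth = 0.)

ram: root
ant: left child of ram (depth 1)
cat: right child of ant (depth 2)
doe: right child of cat (depth 3)
hog: right child of doe (depth 4)
hen: left child of hog (depth 5)
gnu: left child of hen (depth 6)
cow: left child of doe (depth 4)
kit: right child of hog (depth 5)
ewe: left child of gnu (depth 7)
pig: right child of kit (depth 6)
pug: right child of pig (depth 7)

cow hog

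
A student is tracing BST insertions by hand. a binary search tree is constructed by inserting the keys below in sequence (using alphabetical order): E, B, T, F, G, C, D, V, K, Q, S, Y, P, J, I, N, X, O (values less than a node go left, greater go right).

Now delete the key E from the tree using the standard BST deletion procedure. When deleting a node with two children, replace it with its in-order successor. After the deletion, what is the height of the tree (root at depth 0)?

7

Insert E: tree is empty, so E becomes the root.
Insert B: B < E → go left. Place as left child of E.
Insert T: T > E → go right. Place as right child of E.
Insert F: F > E → go right; F < T → go left. Place as left child of T.
Insert G: G > E → go right; G < T → go left; G > F → go right. Place as right child of F.
Insert C: C < E → go left; C > B → go right. Place as right child of B.
Insert D: D < E → go left; D > B → go right; D > C → go right. Place as right child of C.
Insert V: V > E → go right; V > T → go right. Place as right child of T.
Insert K: K > E → go right; K < T → go left; K > F → go right; K > G → go right. Place as right child of G.
Insert Q: Q > E → go right; Q < T → go left; Q > F → go right; Q > G → go right; Q > K → go right. Place as right child of K.
Insert S: S > E → go right; S < T → go left; S > F → go right; S > G → go right; S > K → go right; S > Q → go right. Place as right child of Q.
Insert Y: Y > E → go right; Y > T → go right; Y > V → go right. Place as right child of V.
Insert P: P > E → go right; P < T → go left; P > F → go right; P > G → go right; P > K → go right; P < Q → go left. Place as left child of Q.
Insert J: J > E → go right; J < T → go left; J > F → go right; J > G → go right; J < K → go left. Place as left child of K.
Insert I: I > E → go right; I < T → go left; I > F → go right; I > G → go right; I < K → go left; I < J → go left. Place as left child of J.
Insert N: N > E → go right; N < T → go left; N > F → go right; N > G → go right; N > K → go right; N < Q → go left; N < P → go left. Place as left child of P.
Insert X: X > E → go right; X > T → go right; X > V → go right; X < Y → go left. Place as left child of Y.
Insert O: O > E → go right; O < T → go left; O > F → go right; O > G → go right; O > K → go right; O < Q → go left; O < P → go left; O > N → go right. Place as right child of N.

Delete E (two children — replace with in-order successor).
After deletion, deepest node is O at depth 7.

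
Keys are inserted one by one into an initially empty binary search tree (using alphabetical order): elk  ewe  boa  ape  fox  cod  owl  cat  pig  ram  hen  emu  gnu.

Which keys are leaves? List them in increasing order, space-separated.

ape cat emu gnu ram

Resulting structure (node: left, right):
  elk: L=boa, R=ewe
  ewe: L=emu, R=fox
  boa: L=ape, R=cod
  ape: L=–, R=–
  fox: L=–, R=owl
  cod: L=cat, R=–
  owl: L=hen, R=pig
  cat: L=–, R=–
  pig: L=–, R=ram
  ram: L=–, R=–
  hen: L=gnu, R=–
  emu: L=–, R=–
  gnu: L=–, R=–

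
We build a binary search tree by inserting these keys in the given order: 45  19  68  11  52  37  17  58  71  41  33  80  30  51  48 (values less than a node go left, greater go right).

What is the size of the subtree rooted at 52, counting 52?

Insert 45: tree is empty, so 45 becomes the root.
Insert 19: 19 < 45 → go left. Place as left child of 45.
Insert 68: 68 > 45 → go right. Place as right child of 45.
Insert 11: 11 < 45 → go left; 11 < 19 → go left. Place as left child of 19.
Insert 52: 52 > 45 → go right; 52 < 68 → go left. Place as left child of 68.
Insert 37: 37 < 45 → go left; 37 > 19 → go right. Place as right child of 19.
Insert 17: 17 < 45 → go left; 17 < 19 → go left; 17 > 11 → go right. Place as right child of 11.
Insert 58: 58 > 45 → go right; 58 < 68 → go left; 58 > 52 → go right. Place as right child of 52.
Insert 71: 71 > 45 → go right; 71 > 68 → go right. Place as right child of 68.
Insert 41: 41 < 45 → go left; 41 > 19 → go right; 41 > 37 → go right. Place as right child of 37.
Insert 33: 33 < 45 → go left; 33 > 19 → go right; 33 < 37 → go left. Place as left child of 37.
Insert 80: 80 > 45 → go right; 80 > 68 → go right; 80 > 71 → go right. Place as right child of 71.
Insert 30: 30 < 45 → go left; 30 > 19 → go right; 30 < 37 → go left; 30 < 33 → go left. Place as left child of 33.
Insert 51: 51 > 45 → go right; 51 < 68 → go left; 51 < 52 → go left. Place as left child of 52.
Insert 48: 48 > 45 → go right; 48 < 68 → go left; 48 < 52 → go left; 48 < 51 → go left. Place as left child of 51.

Subtree rooted at 52 contains: 52, 51, 48, 58 — 4 nodes.

4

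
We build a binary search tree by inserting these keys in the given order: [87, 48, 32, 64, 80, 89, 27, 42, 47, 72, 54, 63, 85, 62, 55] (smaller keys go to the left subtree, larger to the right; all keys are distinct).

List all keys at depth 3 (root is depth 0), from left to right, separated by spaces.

Insert 87: tree is empty, so 87 becomes the root.
Insert 48: 48 < 87 → go left. Place as left child of 87.
Insert 32: 32 < 87 → go left; 32 < 48 → go left. Place as left child of 48.
Insert 64: 64 < 87 → go left; 64 > 48 → go right. Place as right child of 48.
Insert 80: 80 < 87 → go left; 80 > 48 → go right; 80 > 64 → go right. Place as right child of 64.
Insert 89: 89 > 87 → go right. Place as right child of 87.
Insert 27: 27 < 87 → go left; 27 < 48 → go left; 27 < 32 → go left. Place as left child of 32.
Insert 42: 42 < 87 → go left; 42 < 48 → go left; 42 > 32 → go right. Place as right child of 32.
Insert 47: 47 < 87 → go left; 47 < 48 → go left; 47 > 32 → go right; 47 > 42 → go right. Place as right child of 42.
Insert 72: 72 < 87 → go left; 72 > 48 → go right; 72 > 64 → go right; 72 < 80 → go left. Place as left child of 80.
Insert 54: 54 < 87 → go left; 54 > 48 → go right; 54 < 64 → go left. Place as left child of 64.
Insert 63: 63 < 87 → go left; 63 > 48 → go right; 63 < 64 → go left; 63 > 54 → go right. Place as right child of 54.
Insert 85: 85 < 87 → go left; 85 > 48 → go right; 85 > 64 → go right; 85 > 80 → go right. Place as right child of 80.
Insert 62: 62 < 87 → go left; 62 > 48 → go right; 62 < 64 → go left; 62 > 54 → go right; 62 < 63 → go left. Place as left child of 63.
Insert 55: 55 < 87 → go left; 55 > 48 → go right; 55 < 64 → go left; 55 > 54 → go right; 55 < 63 → go left; 55 < 62 → go left. Place as left child of 62.

27 42 54 80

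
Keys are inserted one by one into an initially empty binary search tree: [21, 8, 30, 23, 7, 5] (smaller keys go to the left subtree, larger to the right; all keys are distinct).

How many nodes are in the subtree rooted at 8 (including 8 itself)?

3

Insert 21: tree is empty, so 21 becomes the root.
Insert 8: 8 < 21 → go left. Place as left child of 21.
Insert 30: 30 > 21 → go right. Place as right child of 21.
Insert 23: 23 > 21 → go right; 23 < 30 → go left. Place as left child of 30.
Insert 7: 7 < 21 → go left; 7 < 8 → go left. Place as left child of 8.
Insert 5: 5 < 21 → go left; 5 < 8 → go left; 5 < 7 → go left. Place as left child of 7.

Subtree rooted at 8 contains: 8, 7, 5 — 3 nodes.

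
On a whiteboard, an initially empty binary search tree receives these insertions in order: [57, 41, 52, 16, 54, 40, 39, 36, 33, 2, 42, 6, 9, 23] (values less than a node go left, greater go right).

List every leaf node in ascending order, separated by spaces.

9 23 42 54

57: root
41: left child of 57 (depth 1)
52: right child of 41 (depth 2)
16: left child of 41 (depth 2)
54: right child of 52 (depth 3)
40: right child of 16 (depth 3)
39: left child of 40 (depth 4)
36: left child of 39 (depth 5)
33: left child of 36 (depth 6)
2: left child of 16 (depth 3)
42: left child of 52 (depth 3)
6: right child of 2 (depth 4)
9: right child of 6 (depth 5)
23: left child of 33 (depth 7)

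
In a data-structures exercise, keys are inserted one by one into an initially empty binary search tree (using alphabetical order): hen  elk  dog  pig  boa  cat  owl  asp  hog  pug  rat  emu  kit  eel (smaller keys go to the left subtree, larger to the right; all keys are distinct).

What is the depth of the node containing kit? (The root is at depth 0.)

4

hen: root
elk: left child of hen (depth 1)
dog: left child of elk (depth 2)
pig: right child of hen (depth 1)
boa: left child of dog (depth 3)
cat: right child of boa (depth 4)
owl: left child of pig (depth 2)
asp: left child of boa (depth 4)
hog: left child of owl (depth 3)
pug: right child of pig (depth 2)
rat: right child of pug (depth 3)
emu: right child of elk (depth 2)
kit: right child of hog (depth 4)
eel: right child of dog (depth 3)

Path to kit: hen → pig → owl → hog → kit, which is 4 edges.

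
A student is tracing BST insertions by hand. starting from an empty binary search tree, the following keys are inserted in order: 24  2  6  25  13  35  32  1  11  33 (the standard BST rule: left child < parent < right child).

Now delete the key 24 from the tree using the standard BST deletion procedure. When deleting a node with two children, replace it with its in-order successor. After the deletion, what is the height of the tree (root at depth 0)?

4

Insert 24: tree is empty, so 24 becomes the root.
Insert 2: 2 < 24 → go left. Place as left child of 24.
Insert 6: 6 < 24 → go left; 6 > 2 → go right. Place as right child of 2.
Insert 25: 25 > 24 → go right. Place as right child of 24.
Insert 13: 13 < 24 → go left; 13 > 2 → go right; 13 > 6 → go right. Place as right child of 6.
Insert 35: 35 > 24 → go right; 35 > 25 → go right. Place as right child of 25.
Insert 32: 32 > 24 → go right; 32 > 25 → go right; 32 < 35 → go left. Place as left child of 35.
Insert 1: 1 < 24 → go left; 1 < 2 → go left. Place as left child of 2.
Insert 11: 11 < 24 → go left; 11 > 2 → go right; 11 > 6 → go right; 11 < 13 → go left. Place as left child of 13.
Insert 33: 33 > 24 → go right; 33 > 25 → go right; 33 < 35 → go left; 33 > 32 → go right. Place as right child of 32.

Delete 24 (two children — replace with in-order successor).
After deletion, deepest node is 11 at depth 4.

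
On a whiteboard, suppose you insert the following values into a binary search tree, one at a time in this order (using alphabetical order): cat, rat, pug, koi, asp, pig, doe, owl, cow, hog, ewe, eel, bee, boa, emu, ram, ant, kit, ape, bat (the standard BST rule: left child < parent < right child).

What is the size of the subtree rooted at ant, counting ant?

Resulting structure (node: left, right):
  cat: L=asp, R=rat
  rat: L=pug, R=–
  pug: L=koi, R=ram
  koi: L=doe, R=pig
  asp: L=ant, R=bee
  pig: L=owl, R=–
  doe: L=cow, R=hog
  owl: L=–, R=–
  cow: L=–, R=–
  hog: L=ewe, R=kit
  ewe: L=eel, R=–
  eel: L=–, R=emu
  bee: L=bat, R=boa
  boa: L=–, R=–
  emu: L=–, R=–
  ram: L=–, R=–
  ant: L=–, R=ape
  kit: L=–, R=–
  ape: L=–, R=–
  bat: L=–, R=–

Subtree rooted at ant contains: ant, ape — 2 nodes.

2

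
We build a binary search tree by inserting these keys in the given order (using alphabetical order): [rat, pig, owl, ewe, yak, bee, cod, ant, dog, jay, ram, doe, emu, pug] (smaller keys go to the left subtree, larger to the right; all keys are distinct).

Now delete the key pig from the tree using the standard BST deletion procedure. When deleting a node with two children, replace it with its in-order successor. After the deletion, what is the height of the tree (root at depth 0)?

7

Insert rat: tree is empty, so rat becomes the root.
Insert pig: pig < rat → go left. Place as left child of rat.
Insert owl: owl < rat → go left; owl < pig → go left. Place as left child of pig.
Insert ewe: ewe < rat → go left; ewe < pig → go left; ewe < owl → go left. Place as left child of owl.
Insert yak: yak > rat → go right. Place as right child of rat.
Insert bee: bee < rat → go left; bee < pig → go left; bee < owl → go left; bee < ewe → go left. Place as left child of ewe.
Insert cod: cod < rat → go left; cod < pig → go left; cod < owl → go left; cod < ewe → go left; cod > bee → go right. Place as right child of bee.
Insert ant: ant < rat → go left; ant < pig → go left; ant < owl → go left; ant < ewe → go left; ant < bee → go left. Place as left child of bee.
Insert dog: dog < rat → go left; dog < pig → go left; dog < owl → go left; dog < ewe → go left; dog > bee → go right; dog > cod → go right. Place as right child of cod.
Insert jay: jay < rat → go left; jay < pig → go left; jay < owl → go left; jay > ewe → go right. Place as right child of ewe.
Insert ram: ram < rat → go left; ram > pig → go right. Place as right child of pig.
Insert doe: doe < rat → go left; doe < pig → go left; doe < owl → go left; doe < ewe → go left; doe > bee → go right; doe > cod → go right; doe < dog → go left. Place as left child of dog.
Insert emu: emu < rat → go left; emu < pig → go left; emu < owl → go left; emu < ewe → go left; emu > bee → go right; emu > cod → go right; emu > dog → go right. Place as right child of dog.
Insert pug: pug < rat → go left; pug > pig → go right; pug < ram → go left. Place as left child of ram.

Delete pig (two children — replace with in-order successor).
After deletion, deepest node is doe at depth 7.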